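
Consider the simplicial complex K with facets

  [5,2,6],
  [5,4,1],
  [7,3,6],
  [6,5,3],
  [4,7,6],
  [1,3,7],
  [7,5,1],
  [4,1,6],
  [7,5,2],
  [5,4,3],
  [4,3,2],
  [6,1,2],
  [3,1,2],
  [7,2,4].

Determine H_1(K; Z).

K has 7 vertices, 21 edges, 14 triangles.
rank ∂_1 = 6, rank ∂_2 = 13 ⇒ b_1 = 21 − 6 − 13 = 2; all invariant factors of ∂_2 are 1 so no torsion. So H_1 = Z^2.

H_1 = Z^2.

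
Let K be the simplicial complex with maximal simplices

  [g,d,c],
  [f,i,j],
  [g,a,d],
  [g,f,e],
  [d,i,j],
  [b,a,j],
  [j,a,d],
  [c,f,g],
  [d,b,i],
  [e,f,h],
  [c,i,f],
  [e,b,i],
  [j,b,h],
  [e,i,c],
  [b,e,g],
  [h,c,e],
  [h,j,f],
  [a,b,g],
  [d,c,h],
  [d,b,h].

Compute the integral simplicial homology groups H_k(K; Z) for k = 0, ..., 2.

H_0 = Z,  H_1 = Z ⊕ Z/2,  H_2 = 0.

We work with the vertex ordering a < b < c < d < e < f < g < h < i < j. The simplices of K, each written with vertices in increasing order, are:

  0-simplices (10): a, b, c, d, e, f, g, h, i, j
  1-simplices (30): ab, ad, ag, aj, bd, be, bg, bh, bi, bj, cd, ce, cf, cg, ch, ci, dg, dh, di, dj, ef, eg, eh, ei, fg, fh, fi, fj, hj, ij
  2-simplices (20): abg, abj, adg, adj, bdh, bdi, beg, bei, bhj, cdg, cdh, ceh, cei, cfg, cfi, dij, efg, efh, fhj, fij

giving chain groups C_0 ≅ Z^10, C_1 ≅ Z^30, C_2 ≅ Z^20.

The boundary map ∂_1: C_1 → C_0 is given by ∂[p,q] = [q] − [p]. For instance
  ∂dj = j − d.
The 10×30 boundary matrix has rank 9 and Smith normal form diag(1,1,1,1,1,1,1,1,1).

Boundary ∂_2: C_2 → C_1 sends each 2-simplex [p,q,r] to [q,r] − [p,r] + [p,q]. For instance
  ∂cfi = fi − ci + cf,
  ∂cfg = fg − cg + cf.
As a 30×20 matrix over Z this has rank 20, with invariant factors (1,1,1,1,1,1,1,1,1,1,1,1,1,1,1,1,1,1,1,2).

Reading off H_k = ker ∂_k / im ∂_{k+1}:

  H_0: rank C_0 − rank ∂_1 = 10 − 9 = 1, and the invariant factors of ∂_1 are all 1, so H_0 = Z.
  H_1: rank ker ∂_1 − rank ∂_2 = (30 − 9) − 20 = 1, and ∂_2 has invariant factor 2 > 1, so H_1 = Z ⊕ Z/2.
  H_2: rank ker ∂_2 − rank ∂_3 = (20 − 20) − 0 = 0, and there is no ∂_3, so H_2 = 0.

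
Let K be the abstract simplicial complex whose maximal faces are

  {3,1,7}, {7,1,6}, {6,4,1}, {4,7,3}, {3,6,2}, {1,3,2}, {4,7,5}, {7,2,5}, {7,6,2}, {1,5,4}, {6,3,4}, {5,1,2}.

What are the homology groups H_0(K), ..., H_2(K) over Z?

H_0 ≅ Z,  H_1 ≅ Z/2Z,  H_2 = 0.

K has 7 vertices, 18 edges, 12 triangles.
rank ∂_0 = 0, rank ∂_1 = 6 ⇒ b_0 = 7 − 0 − 6 = 1; all invariant factors of ∂_1 are 1 so no torsion. So H_0 ≅ Z.
rank ∂_1 = 6, rank ∂_2 = 12 ⇒ b_1 = 18 − 6 − 12 = 0; ∂_2 has invariant factor(s) [2] giving torsion. So H_1 ≅ Z/2Z.
rank ∂_2 = 12, rank ∂_3 = 0 ⇒ b_2 = 12 − 12 − 0 = 0. So H_2 ≅ 0.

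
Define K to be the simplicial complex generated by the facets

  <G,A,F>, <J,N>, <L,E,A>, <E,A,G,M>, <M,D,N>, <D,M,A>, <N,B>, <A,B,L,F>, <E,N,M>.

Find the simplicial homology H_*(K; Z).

Order the vertices as A < B < D < E < F < G < J < L < M < N. Listing each simplex with vertices in this order, K has dimension 3 with simplices:

  0-simplices (10): A, B, D, E, F, G, J, L, M, N
  1-simplices (21): AB, AD, AE, AF, AG, AL, AM, BF, BL, BN, DM, DN, EG, EL, EM, EN, FG, FL, GM, JN, MN
  2-simplices (13): ABF, ABL, ADM, AEG, AEL, AEM, AFG, AFL, AGM, BFL, DMN, EGM, EMN
  3-simplices (2): ABFL, AEGM

Hence C_0 ≅ Z^10, C_1 ≅ Z^21, C_2 ≅ Z^13, C_3 ≅ Z^2.

∂_1: C_1 → C_0 sends each edge [p,q] (with p < q) to q − p.
As a 10×21 matrix over Z this has rank 9, with invariant factors (1,1,1,1,1,1,1,1,1).

The boundary map ∂_2: C_2 → C_1 sends each 2-simplex [p,q,r] to [q,r] − [p,r] + [p,q]. For instance
  ∂AEM = EM − AM + AE,
  ∂AGM = GM − AM + AG.
The 21×13 boundary matrix has rank 11 and Smith normal form diag(1,1,1,1,1,1,1,1,1,1,1).

∂_3: C_3 → C_2 sends each 3-simplex σ to the alternating sum Σ_i (−1)^i (σ with its i-th vertex removed). For instance
  ∂AEGM = EGM − AGM + AEM − AEG,
  ∂ABFL = BFL − AFL + ABL − ABF.
The 13×2 boundary matrix has rank 2 and Smith normal form diag(1,1).

Computing H_k = (kernel of ∂_k) / (image of ∂_{k+1}):

  H_0: rank C_0 − rank ∂_1 = 10 − 9 = 1, and the invariant factors of ∂_1 are all 1, so H_0 = Z.
  H_1: rank ker ∂_1 − rank ∂_2 = (21 − 9) − 11 = 1, and the invariant factors of ∂_2 are all 1, so H_1 = Z.
  H_2: rank ker ∂_2 − rank ∂_3 = (13 − 11) − 2 = 0, and the invariant factors of ∂_3 are all 1, so H_2 = 0.
  H_3: rank ker ∂_3 − rank ∂_4 = (2 − 2) − 0 = 0, and there is no ∂_4, so H_3 = 0.

H_0 ≅ Z,  H_1 ≅ Z,  H_2 = 0,  H_3 = 0.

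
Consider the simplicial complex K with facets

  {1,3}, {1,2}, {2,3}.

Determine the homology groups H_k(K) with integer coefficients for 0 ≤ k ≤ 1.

K has 3 vertices, 3 edges.
rank ∂_0 = 0, rank ∂_1 = 2 ⇒ b_0 = 3 − 0 − 2 = 1; all invariant factors of ∂_1 are 1 so no torsion. So H_0 = Z.
rank ∂_1 = 2, rank ∂_2 = 0 ⇒ b_1 = 3 − 2 − 0 = 1. So H_1 = Z.

H_0 ≅ Z,  H_1 ≅ Z.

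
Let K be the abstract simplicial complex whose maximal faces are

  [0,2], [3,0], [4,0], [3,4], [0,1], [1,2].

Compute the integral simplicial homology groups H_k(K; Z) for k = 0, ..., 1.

H_0 ≅ Z,  H_1 ≅ Z^2.

K has 5 vertices, 6 edges.
rank ∂_0 = 0, rank ∂_1 = 4 ⇒ b_0 = 5 − 0 − 4 = 1; all invariant factors of ∂_1 are 1 so no torsion. So H_0 ≅ Z.
rank ∂_1 = 4, rank ∂_2 = 0 ⇒ b_1 = 6 − 4 − 0 = 2. So H_1 ≅ Z^2.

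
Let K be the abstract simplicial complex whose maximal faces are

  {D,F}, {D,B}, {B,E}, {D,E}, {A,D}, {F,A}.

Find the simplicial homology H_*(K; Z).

H_0 ≅ Z,  H_1 ≅ Z^2.

We work with the vertex ordering A < B < D < E < F. The simplices of K, each written with vertices in increasing order, are:

  0-simplices (5): A, B, D, E, F
  1-simplices (6): AD, AF, BD, BE, DE, DF

giving chain groups C_0 ≅ Z^5, C_1 ≅ Z^6.

The boundary map ∂_1: C_1 → C_0 maps an edge to its endpoints' difference, ∂[p,q] = q − p. For instance
  ∂DE = E − D.
The 5×6 boundary matrix has rank 4 and Smith normal form diag(1,1,1,1).

From H_k ≅ ker(∂_k) / im(∂_{k+1}) we obtain:

  H_0: rank C_0 − rank ∂_1 = 5 − 4 = 1, and the invariant factors of ∂_1 are all 1, so H_0 = Z.
  H_1: rank ker ∂_1 − rank ∂_2 = (6 − 4) − 0 = 2, and there is no ∂_2, so H_1 = Z^2.

As a check, the Euler characteristic is 5 − 6 = -1, which agrees with 1 − 2 = -1.
(K is a triangulation of a wedge of 2 circles.)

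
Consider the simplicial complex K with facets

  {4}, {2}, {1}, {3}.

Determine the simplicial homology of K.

We work with the vertex ordering 1 < 2 < 3 < 4. The simplices of K, each written with vertices in increasing order, are:

  0-simplices (4): [1], [2], [3], [4]

so the chain groups are C_0 ≅ Z^4.

Computing H_k = (kernel of ∂_k) / (image of ∂_{k+1}):

  H_0: rank C_0 − rank ∂_1 = 4 − 0 = 4, and there is no ∂_1, so H_0 = Z^4.

H_0 ≅ Z^4.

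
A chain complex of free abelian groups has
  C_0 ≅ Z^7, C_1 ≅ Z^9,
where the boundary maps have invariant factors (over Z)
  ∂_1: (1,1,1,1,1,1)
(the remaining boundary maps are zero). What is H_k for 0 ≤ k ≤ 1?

H_0 ≅ Z,  H_1 ≅ Z^3.

H_0: b_0 = 7 − 0 − 6 = 1; torsion from ∂_1 factors > 1: none. So H_0 ≅ Z.
H_1: b_1 = 9 − 6 − 0 = 3; torsion from ∂_2 factors > 1: none. So H_1 ≅ Z^3.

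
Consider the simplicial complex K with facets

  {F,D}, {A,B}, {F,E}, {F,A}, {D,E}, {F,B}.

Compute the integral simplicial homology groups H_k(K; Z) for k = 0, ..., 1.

H_0 = Z,  H_1 = Z^2.

K has 5 vertices, 6 edges.
rank ∂_0 = 0, rank ∂_1 = 4 ⇒ b_0 = 5 − 0 − 4 = 1; all invariant factors of ∂_1 are 1 so no torsion. So H_0 = Z.
rank ∂_1 = 4, rank ∂_2 = 0 ⇒ b_1 = 6 − 4 − 0 = 2. So H_1 = Z^2.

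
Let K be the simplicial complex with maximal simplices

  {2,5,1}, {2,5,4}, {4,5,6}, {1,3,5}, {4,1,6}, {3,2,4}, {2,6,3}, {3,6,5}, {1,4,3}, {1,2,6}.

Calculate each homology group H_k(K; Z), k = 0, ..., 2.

H_0 ≅ Z,  H_1 ≅ Z_2,  H_2 = 0.

Order the vertices as 1 < 2 < 3 < 4 < 5 < 6. Listing each simplex with vertices in this order, K has dimension 2 with simplices:

  0-simplices (6): [1], [2], [3], [4], [5], [6]
  1-simplices (15): [1,2], [1,3], [1,4], [1,5], [1,6], [2,3], [2,4], [2,5], [2,6], [3,4], [3,5], [3,6], [4,5], [4,6], [5,6]
  2-simplices (10): [1,2,5], [1,2,6], [1,3,4], [1,3,5], [1,4,6], [2,3,4], [2,3,6], [2,4,5], [3,5,6], [4,5,6]

giving chain groups C_0 ≅ Z^6, C_1 ≅ Z^15, C_2 ≅ Z^10.

Boundary ∂_1: C_1 → C_0 maps an edge to its endpoints' difference, ∂[p,q] = q − p.
As a 6×15 matrix over Z this has rank 5, with invariant factors (1,1,1,1,1).

The boundary map ∂_2: C_2 → C_1 sends each 2-simplex [p,q,r] to [q,r] − [p,r] + [p,q]. For instance
  ∂[4,5,6] = [5,6] − [4,6] + [4,5],
  ∂[1,3,4] = [3,4] − [1,4] + [1,3].
As a 15×10 matrix over Z this has rank 10, with invariant factors (1,1,1,1,1,1,1,1,1,2).

Now H_k = ker ∂_k / im ∂_{k+1}, so:

  H_0: rank C_0 − rank ∂_1 = 6 − 5 = 1, and the invariant factors of ∂_1 are all 1, so H_0 ≅ Z.
  H_1: rank ker ∂_1 − rank ∂_2 = (15 − 5) − 10 = 0, and ∂_2 has invariant factor 2 > 1, so H_1 ≅ Z_2.
  H_2: rank ker ∂_2 − rank ∂_3 = (10 − 10) − 0 = 0, and there is no ∂_3, so H_2 ≅ 0.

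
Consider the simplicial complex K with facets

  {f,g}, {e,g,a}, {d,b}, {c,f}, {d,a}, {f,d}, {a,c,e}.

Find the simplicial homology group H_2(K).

Order the vertices as a < b < c < d < e < f < g. Listing each simplex with vertices in this order, K has dimension 2 with simplices:

  0-simplices (7): a, b, c, d, e, f, g
  1-simplices (10): ac, ad, ae, ag, bd, ce, cf, df, eg, fg
  2-simplices (2): ace, aeg

giving chain groups C_0 ≅ Z^7, C_1 ≅ Z^10, C_2 ≅ Z^2.

∂_1: C_1 → C_0 is given by ∂[p,q] = [q] − [p]. For instance
  ∂ce = e − c.
The 7×10 boundary matrix has rank 6 and Smith normal form diag(1,1,1,1,1,1).

The boundary map ∂_2: C_2 → C_1 maps a triangle to the signed sum of its edges. For instance
  ∂ace = ce − ae + ac,
  ∂aeg = eg − ag + ae.
This gives a 10×2 integer matrix of rank 2; reducing to Smith normal form yields diagonal entries (1,1).

Now H_k = ker ∂_k / im ∂_{k+1}, so:

  H_2: rank ker ∂_2 − rank ∂_3 = (2 − 2) − 0 = 0, and there is no ∂_3, so H_2 ≅ 0.

H_2 = 0.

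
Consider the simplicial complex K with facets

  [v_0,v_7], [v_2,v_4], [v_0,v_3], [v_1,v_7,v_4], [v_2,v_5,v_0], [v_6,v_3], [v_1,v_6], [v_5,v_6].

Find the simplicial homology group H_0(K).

H_0 ≅ Z.

Take the total order v_0 < v_1 < v_2 < v_3 < v_4 < v_5 < v_6 < v_7 on the vertex set. Then K (dimension 2) consists of the simplices:

  0-simplices (8): [v_0], [v_1], [v_2], [v_3], [v_4], [v_5], [v_6], [v_7]
  1-simplices (12): [v_0,v_2], [v_0,v_3], [v_0,v_5], [v_0,v_7], [v_1,v_4], [v_1,v_6], [v_1,v_7], [v_2,v_4], [v_2,v_5], [v_3,v_6], [v_4,v_7], [v_5,v_6]
  2-simplices (2): [v_0,v_2,v_5], [v_1,v_4,v_7]

so the chain groups are C_0 ≅ Z^8, C_1 ≅ Z^12, C_2 ≅ Z^2.

Boundary ∂_1: C_1 → C_0 is given by ∂[p,q] = [q] − [p].
The resulting 8×12 matrix has rank 7, and its Smith normal form has invariant factors (1,1,1,1,1,1,1).

Boundary ∂_2: C_2 → C_1 acts by ∂[p,q,r] = [q,r] − [p,r] + [p,q]. For instance
  ∂[v_1,v_4,v_7] = [v_4,v_7] − [v_1,v_7] + [v_1,v_4],
  ∂[v_0,v_2,v_5] = [v_2,v_5] − [v_0,v_5] + [v_0,v_2].
As a 12×2 matrix over Z this has rank 2, with invariant factors (1,1).

From H_k ≅ ker(∂_k) / im(∂_{k+1}) we obtain:

  H_0: rank C_0 − rank ∂_1 = 8 − 7 = 1, and the invariant factors of ∂_1 are all 1, so H_0 ≅ Z.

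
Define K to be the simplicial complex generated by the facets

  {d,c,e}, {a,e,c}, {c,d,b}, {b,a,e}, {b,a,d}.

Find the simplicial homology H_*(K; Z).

K has 5 vertices, 10 edges, 5 triangles.
rank ∂_0 = 0, rank ∂_1 = 4 ⇒ b_0 = 5 − 0 − 4 = 1; all invariant factors of ∂_1 are 1 so no torsion. So H_0 = Z.
rank ∂_1 = 4, rank ∂_2 = 5 ⇒ b_1 = 10 − 4 − 5 = 1; all invariant factors of ∂_2 are 1 so no torsion. So H_1 = Z.
rank ∂_2 = 5, rank ∂_3 = 0 ⇒ b_2 = 5 − 5 − 0 = 0. So H_2 = 0.

H_0 = Z,  H_1 = Z,  H_2 = 0.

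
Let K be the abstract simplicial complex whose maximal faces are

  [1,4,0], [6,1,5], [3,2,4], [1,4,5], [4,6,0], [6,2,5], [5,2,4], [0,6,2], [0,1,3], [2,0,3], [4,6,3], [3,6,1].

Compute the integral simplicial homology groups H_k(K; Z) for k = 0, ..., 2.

K has 7 vertices, 18 edges, 12 triangles.
rank ∂_0 = 0, rank ∂_1 = 6 ⇒ b_0 = 7 − 0 − 6 = 1; all invariant factors of ∂_1 are 1 so no torsion. So H_0 = Z.
rank ∂_1 = 6, rank ∂_2 = 12 ⇒ b_1 = 18 − 6 − 12 = 0; ∂_2 has invariant factor(s) [2] giving torsion. So H_1 = Z/2.
rank ∂_2 = 12, rank ∂_3 = 0 ⇒ b_2 = 12 − 12 − 0 = 0. So H_2 = 0.

H_0 ≅ Z,  H_1 ≅ Z/2,  H_2 = 0.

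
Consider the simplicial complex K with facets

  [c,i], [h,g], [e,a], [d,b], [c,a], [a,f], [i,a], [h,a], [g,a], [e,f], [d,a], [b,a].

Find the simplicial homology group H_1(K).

K has 9 vertices, 12 edges.
rank ∂_1 = 8, rank ∂_2 = 0 ⇒ b_1 = 12 − 8 − 0 = 4. So H_1 ≅ Z^4.

H_1 = Z^4.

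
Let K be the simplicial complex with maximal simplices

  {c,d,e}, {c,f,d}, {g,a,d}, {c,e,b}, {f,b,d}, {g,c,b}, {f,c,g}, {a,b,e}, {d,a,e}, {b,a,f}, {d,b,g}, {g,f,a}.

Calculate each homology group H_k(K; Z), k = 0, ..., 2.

Take the total order a < b < c < d < e < f < g on the vertex set. Then K (dimension 2) consists of the simplices:

  0-simplices (7): a, b, c, d, e, f, g
  1-simplices (18): ab, ad, ae, af, ag, bc, bd, be, bf, bg, cd, ce, cf, cg, de, df, dg, fg
  2-simplices (12): abe, abf, ade, adg, afg, bce, bcg, bdf, bdg, cde, cdf, cfg

Hence C_0 ≅ Z^7, C_1 ≅ Z^18, C_2 ≅ Z^12.

∂_1: C_1 → C_0 maps an edge to its endpoints' difference, ∂[p,q] = q − p. For instance
  ∂bf = f − b.
The resulting 7×18 matrix has rank 6, and its Smith normal form has invariant factors (1,1,1,1,1,1).

Boundary ∂_2: C_2 → C_1 acts by ∂[p,q,r] = [q,r] − [p,r] + [p,q]. For instance
  ∂afg = fg − ag + af,
  ∂bdf = df − bf + bd.
As a 18×12 matrix over Z this has rank 12, with invariant factors (1,1,1,1,1,1,1,1,1,1,1,2).

From H_k ≅ ker(∂_k) / im(∂_{k+1}) we obtain:

  H_0: rank C_0 − rank ∂_1 = 7 − 6 = 1, and the invariant factors of ∂_1 are all 1, so H_0 = Z.
  H_1: rank ker ∂_1 − rank ∂_2 = (18 − 6) − 12 = 0, and ∂_2 has invariant factor 2 > 1, so H_1 = Z/2Z.
  H_2: rank ker ∂_2 − rank ∂_3 = (12 − 12) − 0 = 0, and there is no ∂_3, so H_2 = 0.

H_0 = Z,  H_1 = Z/2Z,  H_2 = 0.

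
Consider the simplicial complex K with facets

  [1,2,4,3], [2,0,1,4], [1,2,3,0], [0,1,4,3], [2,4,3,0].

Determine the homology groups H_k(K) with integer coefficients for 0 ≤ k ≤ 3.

H_0 ≅ Z,  H_1 = 0,  H_2 = 0,  H_3 ≅ Z.

Fix the vertex order 0 < 1 < 2 < 3 < 4 and write every simplex with vertices in increasing order. Then dim K = 3 and the simplices of K are:

  0-simplices (5): [0], [1], [2], [3], [4]
  1-simplices (10): [0,1], [0,2], [0,3], [0,4], [1,2], [1,3], [1,4], [2,3], [2,4], [3,4]
  2-simplices (10): [0,1,2], [0,1,3], [0,1,4], [0,2,3], [0,2,4], [0,3,4], [1,2,3], [1,2,4], [1,3,4], [2,3,4]
  3-simplices (5): [0,1,2,3], [0,1,2,4], [0,1,3,4], [0,2,3,4], [1,2,3,4]

so the chain groups are C_0 ≅ Z^5, C_1 ≅ Z^10, C_2 ≅ Z^10, C_3 ≅ Z^5.

The boundary map ∂_1: C_1 → C_0 is given by ∂[p,q] = [q] − [p]. For instance
  ∂[3,4] = [4] − [3].
The resulting 5×10 matrix has rank 4, and its Smith normal form has invariant factors (1,1,1,1).

The boundary map ∂_2: C_2 → C_1 acts by ∂[p,q,r] = [q,r] − [p,r] + [p,q]. For instance
  ∂[1,2,4] = [2,4] − [1,4] + [1,2],
  ∂[2,3,4] = [3,4] − [2,4] + [2,3].
As a 10×10 matrix over Z this has rank 6, with invariant factors (1,1,1,1,1,1).

Boundary ∂_3: C_3 → C_2 sends each 3-simplex σ to the alternating sum Σ_i (−1)^i (σ with its i-th vertex removed). For instance
  ∂[0,1,3,4] = [1,3,4] − [0,3,4] + [0,1,4] − [0,1,3],
  ∂[1,2,3,4] = [2,3,4] − [1,3,4] + [1,2,4] − [1,2,3].
This gives a 10×5 integer matrix of rank 4; reducing to Smith normal form yields diagonal entries (1,1,1,1).

Reading off H_k = ker ∂_k / im ∂_{k+1}:

  H_0: rank C_0 − rank ∂_1 = 5 − 4 = 1, and the invariant factors of ∂_1 are all 1, so H_0 = Z.
  H_1: rank ker ∂_1 − rank ∂_2 = (10 − 4) − 6 = 0, and the invariant factors of ∂_2 are all 1, so H_1 = 0.
  H_2: rank ker ∂_2 − rank ∂_3 = (10 − 6) − 4 = 0, and the invariant factors of ∂_3 are all 1, so H_2 = 0.
  H_3: rank ker ∂_3 − rank ∂_4 = (5 − 4) − 0 = 1, and there is no ∂_4, so H_3 = Z.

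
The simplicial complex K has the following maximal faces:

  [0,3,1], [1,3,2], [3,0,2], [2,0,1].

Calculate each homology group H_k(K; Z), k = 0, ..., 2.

We work with the vertex ordering 0 < 1 < 2 < 3. The simplices of K, each written with vertices in increasing order, are:

  0-simplices (4): [0], [1], [2], [3]
  1-simplices (6): [0,1], [0,2], [0,3], [1,2], [1,3], [2,3]
  2-simplices (4): [0,1,2], [0,1,3], [0,2,3], [1,2,3]

giving chain groups C_0 ≅ Z^4, C_1 ≅ Z^6, C_2 ≅ Z^4.

∂_1: C_1 → C_0 is given by ∂[p,q] = [q] − [p]. For instance
  ∂[0,1] = [1] − [0].
The resulting 4×6 matrix has rank 3, and its Smith normal form has invariant factors (1,1,1).

Boundary ∂_2: C_2 → C_1 acts by ∂[p,q,r] = [q,r] − [p,r] + [p,q]. For instance
  ∂[0,1,2] = [1,2] − [0,2] + [0,1],
  ∂[0,2,3] = [2,3] − [0,3] + [0,2].
This gives a 6×4 integer matrix of rank 3; reducing to Smith normal form yields diagonal entries (1,1,1).

From H_k ≅ ker(∂_k) / im(∂_{k+1}) we obtain:

  H_0: rank C_0 − rank ∂_1 = 4 − 3 = 1, and the invariant factors of ∂_1 are all 1, so H_0 ≅ Z.
  H_1: rank ker ∂_1 − rank ∂_2 = (6 − 3) − 3 = 0, and the invariant factors of ∂_2 are all 1, so H_1 ≅ 0.
  H_2: rank ker ∂_2 − rank ∂_3 = (4 − 3) − 0 = 1, and there is no ∂_3, so H_2 ≅ Z.

As a check, the Euler characteristic is 4 − 6 + 4 = 2, which agrees with 1 − 0 + 1 = 2.
(K is a triangulation of the 2-sphere S^2.)

H_0 ≅ Z,  H_1 = 0,  H_2 ≅ Z.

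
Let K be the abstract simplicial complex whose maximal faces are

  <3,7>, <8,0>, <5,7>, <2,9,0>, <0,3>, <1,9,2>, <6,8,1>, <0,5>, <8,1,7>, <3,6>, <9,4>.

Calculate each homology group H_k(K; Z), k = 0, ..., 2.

H_0 ≅ Z,  H_1 ≅ Z^4,  H_2 = 0.

Take the total order 0 < 1 < 2 < 3 < 4 < 5 < 6 < 7 < 8 < 9 on the vertex set. Then K (dimension 2) consists of the simplices:

  0-simplices (10): [0], [1], [2], [3], [4], [5], [6], [7], [8], [9]
  1-simplices (17): [0,2], [0,3], [0,5], [0,8], [0,9], [1,2], [1,6], [1,7], [1,8], [1,9], [2,9], [3,6], [3,7], [4,9], [5,7], [6,8], [7,8]
  2-simplices (4): [0,2,9], [1,2,9], [1,6,8], [1,7,8]

so the chain groups are C_0 ≅ Z^10, C_1 ≅ Z^17, C_2 ≅ Z^4.

Boundary ∂_1: C_1 → C_0 maps an edge to its endpoints' difference, ∂[p,q] = q − p.
The resulting 10×17 matrix has rank 9, and its Smith normal form has invariant factors (1,1,1,1,1,1,1,1,1).

Boundary ∂_2: C_2 → C_1 sends each 2-simplex [p,q,r] to [q,r] − [p,r] + [p,q]. For instance
  ∂[0,2,9] = [2,9] − [0,9] + [0,2],
  ∂[1,2,9] = [2,9] − [1,9] + [1,2].
The 17×4 boundary matrix has rank 4 and Smith normal form diag(1,1,1,1).

From H_k ≅ ker(∂_k) / im(∂_{k+1}) we obtain:

  H_0: rank C_0 − rank ∂_1 = 10 − 9 = 1, and the invariant factors of ∂_1 are all 1, so H_0 = Z.
  H_1: rank ker ∂_1 − rank ∂_2 = (17 − 9) − 4 = 4, and the invariant factors of ∂_2 are all 1, so H_1 = Z^4.
  H_2: rank ker ∂_2 − rank ∂_3 = (4 − 4) − 0 = 0, and there is no ∂_3, so H_2 = 0.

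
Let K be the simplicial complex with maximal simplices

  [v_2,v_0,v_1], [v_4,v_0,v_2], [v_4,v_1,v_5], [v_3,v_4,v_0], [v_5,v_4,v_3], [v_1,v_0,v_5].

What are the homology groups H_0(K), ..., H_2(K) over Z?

H_0 ≅ Z,  H_1 ≅ Z,  H_2 = 0.

We work with the vertex ordering v_0 < v_1 < v_2 < v_3 < v_4 < v_5. The simplices of K, each written with vertices in increasing order, are:

  0-simplices (6): [v_0], [v_1], [v_2], [v_3], [v_4], [v_5]
  1-simplices (12): [v_0,v_1], [v_0,v_2], [v_0,v_3], [v_0,v_4], [v_0,v_5], [v_1,v_2], [v_1,v_4], [v_1,v_5], [v_2,v_4], [v_3,v_4], [v_3,v_5], [v_4,v_5]
  2-simplices (6): [v_0,v_1,v_2], [v_0,v_1,v_5], [v_0,v_2,v_4], [v_0,v_3,v_4], [v_1,v_4,v_5], [v_3,v_4,v_5]

so the chain groups are C_0 ≅ Z^6, C_1 ≅ Z^12, C_2 ≅ Z^6.

Boundary ∂_1: C_1 → C_0 is given by ∂[p,q] = [q] − [p]. For instance
  ∂[v_0,v_4] = [v_4] − [v_0].
The 6×12 boundary matrix has rank 5 and Smith normal form diag(1,1,1,1,1).

The boundary map ∂_2: C_2 → C_1 sends each 2-simplex [p,q,r] to [q,r] − [p,r] + [p,q]. For instance
  ∂[v_1,v_4,v_5] = [v_4,v_5] − [v_1,v_5] + [v_1,v_4],
  ∂[v_0,v_1,v_2] = [v_1,v_2] − [v_0,v_2] + [v_0,v_1].
As a 12×6 matrix over Z this has rank 6, with invariant factors (1,1,1,1,1,1).

Now H_k = ker ∂_k / im ∂_{k+1}, so:

  H_0: rank C_0 − rank ∂_1 = 6 − 5 = 1, and the invariant factors of ∂_1 are all 1, so H_0 = Z.
  H_1: rank ker ∂_1 − rank ∂_2 = (12 − 5) − 6 = 1, and the invariant factors of ∂_2 are all 1, so H_1 = Z.
  H_2: rank ker ∂_2 − rank ∂_3 = (6 − 6) − 0 = 0, and there is no ∂_3, so H_2 = 0.

As a check, the Euler characteristic is 6 − 12 + 6 = 0, which agrees with 1 − 1 + 0 = 0.
(K is a triangulation of the cylinder S^1 x I.)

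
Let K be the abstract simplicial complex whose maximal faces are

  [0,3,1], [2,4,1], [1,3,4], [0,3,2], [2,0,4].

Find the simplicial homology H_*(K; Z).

H_0 = Z,  H_1 = Z,  H_2 = 0.

Take the total order 0 < 1 < 2 < 3 < 4 on the vertex set. Then K (dimension 2) consists of the simplices:

  0-simplices (5): [0], [1], [2], [3], [4]
  1-simplices (10): [0,1], [0,2], [0,3], [0,4], [1,2], [1,3], [1,4], [2,3], [2,4], [3,4]
  2-simplices (5): [0,1,3], [0,2,3], [0,2,4], [1,2,4], [1,3,4]

giving chain groups C_0 ≅ Z^5, C_1 ≅ Z^10, C_2 ≅ Z^5.

∂_1: C_1 → C_0 maps an edge to its endpoints' difference, ∂[p,q] = q − p. For instance
  ∂[0,3] = [3] − [0].
The 5×10 boundary matrix has rank 4 and Smith normal form diag(1,1,1,1).

Boundary ∂_2: C_2 → C_1 acts by ∂[p,q,r] = [q,r] − [p,r] + [p,q]. For instance
  ∂[1,2,4] = [2,4] − [1,4] + [1,2],
  ∂[1,3,4] = [3,4] − [1,4] + [1,3].
As a 10×5 matrix over Z this has rank 5, with invariant factors (1,1,1,1,1).

Now H_k = ker ∂_k / im ∂_{k+1}, so:

  H_0: rank C_0 − rank ∂_1 = 5 − 4 = 1, and the invariant factors of ∂_1 are all 1, so H_0 ≅ Z.
  H_1: rank ker ∂_1 − rank ∂_2 = (10 − 4) − 5 = 1, and the invariant factors of ∂_2 are all 1, so H_1 ≅ Z.
  H_2: rank ker ∂_2 − rank ∂_3 = (5 − 5) − 0 = 0, and there is no ∂_3, so H_2 ≅ 0.

(K is a triangulation of the Möbius band.)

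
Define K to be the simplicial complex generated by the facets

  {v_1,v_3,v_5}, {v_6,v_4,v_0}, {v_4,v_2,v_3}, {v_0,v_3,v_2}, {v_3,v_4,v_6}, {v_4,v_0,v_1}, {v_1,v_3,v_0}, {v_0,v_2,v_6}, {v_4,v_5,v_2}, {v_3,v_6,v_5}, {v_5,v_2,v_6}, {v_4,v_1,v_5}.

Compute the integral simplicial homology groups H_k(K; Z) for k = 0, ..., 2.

H_0 ≅ Z,  H_1 ≅ Z/2,  H_2 = 0.

Order the vertices as v_0 < v_1 < v_2 < v_3 < v_4 < v_5 < v_6. Listing each simplex with vertices in this order, K has dimension 2 with simplices:

  0-simplices (7): [v_0], [v_1], [v_2], [v_3], [v_4], [v_5], [v_6]
  1-simplices (18): (18 of them)
  2-simplices (12): (12 of them)

so the chain groups are C_0 ≅ Z^7, C_1 ≅ Z^18, C_2 ≅ Z^12.

∂_1: C_1 → C_0 maps an edge to its endpoints' difference, ∂[p,q] = q − p.
This gives a 7×18 integer matrix of rank 6; reducing to Smith normal form yields diagonal entries (1,1,1,1,1,1).

∂_2: C_2 → C_1 sends each 2-simplex [p,q,r] to [q,r] − [p,r] + [p,q]. For instance
  ∂[v_2,v_4,v_5] = [v_4,v_5] − [v_2,v_5] + [v_2,v_4],
  ∂[v_3,v_5,v_6] = [v_5,v_6] − [v_3,v_6] + [v_3,v_5].
The resulting 18×12 matrix has rank 12, and its Smith normal form has invariant factors (1,1,1,1,1,1,1,1,1,1,1,2).

Now H_k = ker ∂_k / im ∂_{k+1}, so:

  H_0: rank C_0 − rank ∂_1 = 7 − 6 = 1, and the invariant factors of ∂_1 are all 1, so H_0 ≅ Z.
  H_1: rank ker ∂_1 − rank ∂_2 = (18 − 6) − 12 = 0, and ∂_2 has invariant factor 2 > 1, so H_1 ≅ Z/2.
  H_2: rank ker ∂_2 − rank ∂_3 = (12 − 12) − 0 = 0, and there is no ∂_3, so H_2 ≅ 0.

As a check, the Euler characteristic is 7 − 18 + 12 = 1, which agrees with 1 − 0 + 0 = 1.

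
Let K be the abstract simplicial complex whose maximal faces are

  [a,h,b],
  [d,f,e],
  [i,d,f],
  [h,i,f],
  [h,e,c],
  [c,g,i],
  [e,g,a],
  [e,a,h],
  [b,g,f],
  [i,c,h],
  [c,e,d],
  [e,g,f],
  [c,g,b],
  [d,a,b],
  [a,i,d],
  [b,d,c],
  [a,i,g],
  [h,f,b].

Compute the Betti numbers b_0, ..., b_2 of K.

b_0 = 1, b_1 = 2, b_2 = 1.

Order the vertices as a < b < c < d < e < f < g < h < i. Listing each simplex with vertices in this order, K has dimension 2 with simplices:

  0-simplices (9): a, b, c, d, e, f, g, h, i
  1-simplices (27): ab, ad, ae, ag, ah, ai, bc, bd, bf, bg, bh, cd, ce, cg, ch, ci, de, df, di, ef, eg, eh, fg, fh, fi, gi, hi
  2-simplices (18): abd, abh, adi, aeg, aeh, agi, bcd, bcg, bfg, bfh, cde, ceh, cgi, chi, def, dfi, efg, fhi

Hence C_0 ≅ Z^9, C_1 ≅ Z^27, C_2 ≅ Z^18.

∂_1: C_1 → C_0 maps an edge to its endpoints' difference, ∂[p,q] = q − p.
The resulting 9×27 matrix has rank 8, and its Smith normal form has invariant factors (1,1,1,1,1,1,1,1).

The boundary map ∂_2: C_2 → C_1 maps a triangle to the signed sum of its edges. For instance
  ∂aeh = eh − ah + ae,
  ∂abh = bh − ah + ab.
This gives a 27×18 integer matrix of rank 17; reducing to Smith normal form yields diagonal entries (1,1,1,1,1,1,1,1,1,1,1,1,1,1,1,1,1).

From H_k ≅ ker(∂_k) / im(∂_{k+1}) we obtain:

  H_0: rank C_0 − rank ∂_1 = 9 − 8 = 1, and the invariant factors of ∂_1 are all 1, so H_0 = Z.
  H_1: rank ker ∂_1 − rank ∂_2 = (27 − 8) − 17 = 2, and the invariant factors of ∂_2 are all 1, so H_1 = Z^2.
  H_2: rank ker ∂_2 − rank ∂_3 = (18 − 17) − 0 = 1, and there is no ∂_3, so H_2 = Z.

As a check, the Euler characteristic is 9 − 27 + 18 = 0, which agrees with 1 − 2 + 1 = 0.
(K is a triangulation of the torus T^2.)

Hence the Betti numbers are b_0 = 1, b_1 = 2, b_2 = 1.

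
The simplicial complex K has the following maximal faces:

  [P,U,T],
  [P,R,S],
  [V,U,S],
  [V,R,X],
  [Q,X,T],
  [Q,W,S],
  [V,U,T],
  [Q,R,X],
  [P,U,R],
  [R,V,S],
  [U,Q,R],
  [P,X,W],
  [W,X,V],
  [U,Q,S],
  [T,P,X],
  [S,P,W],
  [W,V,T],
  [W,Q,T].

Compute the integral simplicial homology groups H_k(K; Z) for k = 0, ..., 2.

H_0 = Z,  H_1 = Z × Z/2,  H_2 = 0.

We work with the vertex ordering P < Q < R < S < T < U < V < W < X. The simplices of K, each written with vertices in increasing order, are:

  0-simplices (9): P, Q, R, S, T, U, V, W, X
  1-simplices (27): PR, PS, PT, PU, PW, PX, QR, QS, QT, QU, QW, QX, RS, RU, RV, RX, SU, SV, SW, TU, TV, TW, TX, UV, VW, VX, WX
  2-simplices (18): PRS, PRU, PSW, PTU, PTX, PWX, QRU, QRX, QSU, QSW, QTW, QTX, RSV, RVX, SUV, TUV, TVW, VWX

giving chain groups C_0 ≅ Z^9, C_1 ≅ Z^27, C_2 ≅ Z^18.

The boundary map ∂_1: C_1 → C_0 maps an edge to its endpoints' difference, ∂[p,q] = q − p. For instance
  ∂RV = V − R.
This gives a 9×27 integer matrix of rank 8; reducing to Smith normal form yields diagonal entries (1,1,1,1,1,1,1,1).

The boundary map ∂_2: C_2 → C_1 sends each 2-simplex [p,q,r] to [q,r] − [p,r] + [p,q]. For instance
  ∂QRX = RX − QX + QR,
  ∂PTU = TU − PU + PT.
As a 27×18 matrix over Z this has rank 18, with invariant factors (1,1,1,1,1,1,1,1,1,1,1,1,1,1,1,1,1,2).

Computing H_k = (kernel of ∂_k) / (image of ∂_{k+1}):

  H_0: rank C_0 − rank ∂_1 = 9 − 8 = 1, and the invariant factors of ∂_1 are all 1, so H_0 ≅ Z.
  H_1: rank ker ∂_1 − rank ∂_2 = (27 − 8) − 18 = 1, and ∂_2 has invariant factor 2 > 1, so H_1 ≅ Z × Z/2.
  H_2: rank ker ∂_2 − rank ∂_3 = (18 − 18) − 0 = 0, and there is no ∂_3, so H_2 ≅ 0.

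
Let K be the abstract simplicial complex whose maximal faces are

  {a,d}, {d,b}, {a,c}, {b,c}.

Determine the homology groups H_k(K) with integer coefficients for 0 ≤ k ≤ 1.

H_0 ≅ Z,  H_1 ≅ Z.

Order the vertices as a < b < c < d. Listing each simplex with vertices in this order, K has dimension 1 with simplices:

  0-simplices (4): a, b, c, d
  1-simplices (4): ac, ad, bc, bd

so the chain groups are C_0 ≅ Z^4, C_1 ≅ Z^4.

∂_1: C_1 → C_0 maps an edge to its endpoints' difference, ∂[p,q] = q − p. For instance
  ∂bc = c − b.
The 4×4 boundary matrix has rank 3 and Smith normal form diag(1,1,1).

Reading off H_k = ker ∂_k / im ∂_{k+1}:

  H_0: rank C_0 − rank ∂_1 = 4 − 3 = 1, and the invariant factors of ∂_1 are all 1, so H_0 = Z.
  H_1: rank ker ∂_1 − rank ∂_2 = (4 − 3) − 0 = 1, and there is no ∂_2, so H_1 = Z.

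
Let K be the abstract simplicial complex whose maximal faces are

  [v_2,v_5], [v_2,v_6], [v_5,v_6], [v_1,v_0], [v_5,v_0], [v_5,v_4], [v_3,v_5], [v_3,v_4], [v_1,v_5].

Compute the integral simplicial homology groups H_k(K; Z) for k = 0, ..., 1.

Fix the vertex order v_0 < v_1 < v_2 < v_3 < v_4 < v_5 < v_6 and write every simplex with vertices in increasing order. Then dim K = 1 and the simplices of K are:

  0-simplices (7): [v_0], [v_1], [v_2], [v_3], [v_4], [v_5], [v_6]
  1-simplices (9): [v_0,v_1], [v_0,v_5], [v_1,v_5], [v_2,v_5], [v_2,v_6], [v_3,v_4], [v_3,v_5], [v_4,v_5], [v_5,v_6]

so the chain groups are C_0 ≅ Z^7, C_1 ≅ Z^9.

∂_1: C_1 → C_0 maps an edge to its endpoints' difference, ∂[p,q] = q − p.
This gives a 7×9 integer matrix of rank 6; reducing to Smith normal form yields diagonal entries (1,1,1,1,1,1).

Now H_k = ker ∂_k / im ∂_{k+1}, so:

  H_0: rank C_0 − rank ∂_1 = 7 − 6 = 1, and the invariant factors of ∂_1 are all 1, so H_0 ≅ Z.
  H_1: rank ker ∂_1 − rank ∂_2 = (9 − 6) − 0 = 3, and there is no ∂_2, so H_1 ≅ Z^3.

H_0 = Z,  H_1 = Z^3.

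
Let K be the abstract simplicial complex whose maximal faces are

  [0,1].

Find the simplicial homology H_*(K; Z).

Fix the vertex order 0 < 1 and write every simplex with vertices in increasing order. Then dim K = 1 and the simplices of K are:

  0-simplices (2): [0], [1]
  1-simplices (1): [0,1]

Hence C_0 ≅ Z^2, C_1 ≅ Z^1.

Boundary ∂_1: C_1 → C_0 is given by ∂[p,q] = [q] − [p]. For instance
  ∂[0,1] = [1] − [0].
This gives a 2×1 integer matrix of rank 1; reducing to Smith normal form yields diagonal entries (1).

Reading off H_k = ker ∂_k / im ∂_{k+1}:

  H_0: rank C_0 − rank ∂_1 = 2 − 1 = 1, and the invariant factors of ∂_1 are all 1, so H_0 ≅ Z.
  H_1: rank ker ∂_1 − rank ∂_2 = (1 − 1) − 0 = 0, and there is no ∂_2, so H_1 ≅ 0.

(K is a triangulation of the 1-simplex.)

H_0 = Z,  H_1 = 0.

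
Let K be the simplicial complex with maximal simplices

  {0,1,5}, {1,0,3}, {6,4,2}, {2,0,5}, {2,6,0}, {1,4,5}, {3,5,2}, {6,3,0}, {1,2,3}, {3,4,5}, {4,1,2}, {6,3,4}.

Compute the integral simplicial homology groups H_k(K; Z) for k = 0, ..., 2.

H_0 ≅ Z,  H_1 ≅ Z/2,  H_2 = 0.

Take the total order 0 < 1 < 2 < 3 < 4 < 5 < 6 on the vertex set. Then K (dimension 2) consists of the simplices:

  0-simplices (7): [0], [1], [2], [3], [4], [5], [6]
  1-simplices (18): [0,1], [0,2], [0,3], [0,5], [0,6], [1,2], [1,3], [1,4], [1,5], [2,3], [2,4], [2,5], [2,6], [3,4], [3,5], [3,6], [4,5], [4,6]
  2-simplices (12): [0,1,3], [0,1,5], [0,2,5], [0,2,6], [0,3,6], [1,2,3], [1,2,4], [1,4,5], [2,3,5], [2,4,6], [3,4,5], [3,4,6]

so the chain groups are C_0 ≅ Z^7, C_1 ≅ Z^18, C_2 ≅ Z^12.

Boundary ∂_1: C_1 → C_0 maps an edge to its endpoints' difference, ∂[p,q] = q − p.
This gives a 7×18 integer matrix of rank 6; reducing to Smith normal form yields diagonal entries (1,1,1,1,1,1).

∂_2: C_2 → C_1 maps a triangle to the signed sum of its edges. For instance
  ∂[0,2,5] = [2,5] − [0,5] + [0,2],
  ∂[0,1,3] = [1,3] − [0,3] + [0,1].
The resulting 18×12 matrix has rank 12, and its Smith normal form has invariant factors (1,1,1,1,1,1,1,1,1,1,1,2).

Computing H_k = (kernel of ∂_k) / (image of ∂_{k+1}):

  H_0: rank C_0 − rank ∂_1 = 7 − 6 = 1, and the invariant factors of ∂_1 are all 1, so H_0 = Z.
  H_1: rank ker ∂_1 − rank ∂_2 = (18 − 6) − 12 = 0, and ∂_2 has invariant factor 2 > 1, so H_1 = Z/2.
  H_2: rank ker ∂_2 − rank ∂_3 = (12 − 12) − 0 = 0, and there is no ∂_3, so H_2 = 0.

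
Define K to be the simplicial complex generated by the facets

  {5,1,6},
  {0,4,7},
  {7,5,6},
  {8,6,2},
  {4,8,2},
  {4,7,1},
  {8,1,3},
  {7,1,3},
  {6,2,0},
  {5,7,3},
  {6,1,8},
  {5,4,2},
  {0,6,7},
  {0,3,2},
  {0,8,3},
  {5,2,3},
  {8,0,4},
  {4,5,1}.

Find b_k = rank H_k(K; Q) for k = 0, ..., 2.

b_0 = 1, b_1 = 1, b_2 = 0.

Fix the vertex order 0 < 1 < 2 < 3 < 4 < 5 < 6 < 7 < 8 and write every simplex with vertices in increasing order. Then dim K = 2 and the simplices of K are:

  0-simplices (9): [0], [1], [2], [3], [4], [5], [6], [7], [8]
  1-simplices (27): (27 of them)
  2-simplices (18): [0,2,3], [0,2,6], [0,3,8], [0,4,7], [0,4,8], [0,6,7], [1,3,7], [1,3,8], [1,4,5], [1,4,7], [1,5,6], [1,6,8], [2,3,5], [2,4,5], [2,4,8], [2,6,8], [3,5,7], [5,6,7]

giving chain groups C_0 ≅ Z^9, C_1 ≅ Z^27, C_2 ≅ Z^18.

Boundary ∂_1: C_1 → C_0 maps an edge to its endpoints' difference, ∂[p,q] = q − p.
The resulting 9×27 matrix has rank 8, and its Smith normal form has invariant factors (1,1,1,1,1,1,1,1).

∂_2: C_2 → C_1 acts by ∂[p,q,r] = [q,r] − [p,r] + [p,q]. For instance
  ∂[0,4,8] = [4,8] − [0,8] + [0,4],
  ∂[2,4,8] = [4,8] − [2,8] + [2,4].
The 27×18 boundary matrix has rank 18 and Smith normal form diag(1,1,1,1,1,1,1,1,1,1,1,1,1,1,1,1,1,2).

Computing H_k = (kernel of ∂_k) / (image of ∂_{k+1}):

  H_0: rank C_0 − rank ∂_1 = 9 − 8 = 1, and the invariant factors of ∂_1 are all 1, so H_0 ≅ Z.
  H_1: rank ker ∂_1 − rank ∂_2 = (27 − 8) − 18 = 1, and ∂_2 has invariant factor 2 > 1, so H_1 ≅ Z ⊕ Z/2Z.
  H_2: rank ker ∂_2 − rank ∂_3 = (18 − 18) − 0 = 0, and there is no ∂_3, so H_2 ≅ 0.

(K is a triangulation of the Klein bottle.)

Hence the Betti numbers are b_0 = 1, b_1 = 1, b_2 = 0.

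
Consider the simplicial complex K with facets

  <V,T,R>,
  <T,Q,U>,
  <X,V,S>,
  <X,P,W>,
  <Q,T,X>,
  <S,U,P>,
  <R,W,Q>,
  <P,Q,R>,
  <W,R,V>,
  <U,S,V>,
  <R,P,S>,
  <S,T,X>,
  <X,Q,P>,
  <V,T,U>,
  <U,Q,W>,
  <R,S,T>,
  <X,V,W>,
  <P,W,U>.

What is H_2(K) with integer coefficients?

H_2 ≅ 0.

We work with the vertex ordering P < Q < R < S < T < U < V < W < X. The simplices of K, each written with vertices in increasing order, are:

  0-simplices (9): P, Q, R, S, T, U, V, W, X
  1-simplices (27): PQ, PR, PS, PU, PW, PX, QR, QT, QU, QW, QX, RS, RT, RV, RW, ST, SU, SV, SX, TU, TV, TX, UV, UW, VW, VX, WX
  2-simplices (18): PQR, PQX, PRS, PSU, PUW, PWX, QRW, QTU, QTX, QUW, RST, RTV, RVW, STX, SUV, SVX, TUV, VWX

giving chain groups C_0 ≅ Z^9, C_1 ≅ Z^27, C_2 ≅ Z^18.

The boundary map ∂_1: C_1 → C_0 sends each edge [p,q] (with p < q) to q − p. For instance
  ∂PX = X − P.
This gives a 9×27 integer matrix of rank 8; reducing to Smith normal form yields diagonal entries (1,1,1,1,1,1,1,1).

∂_2: C_2 → C_1 sends each 2-simplex [p,q,r] to [q,r] − [p,r] + [p,q]. For instance
  ∂QRW = RW − QW + QR,
  ∂PSU = SU − PU + PS.
The 27×18 boundary matrix has rank 18 and Smith normal form diag(1,1,1,1,1,1,1,1,1,1,1,1,1,1,1,1,1,2).

Now H_k = ker ∂_k / im ∂_{k+1}, so:

  H_2: rank ker ∂_2 − rank ∂_3 = (18 − 18) − 0 = 0, and there is no ∂_3, so H_2 ≅ 0.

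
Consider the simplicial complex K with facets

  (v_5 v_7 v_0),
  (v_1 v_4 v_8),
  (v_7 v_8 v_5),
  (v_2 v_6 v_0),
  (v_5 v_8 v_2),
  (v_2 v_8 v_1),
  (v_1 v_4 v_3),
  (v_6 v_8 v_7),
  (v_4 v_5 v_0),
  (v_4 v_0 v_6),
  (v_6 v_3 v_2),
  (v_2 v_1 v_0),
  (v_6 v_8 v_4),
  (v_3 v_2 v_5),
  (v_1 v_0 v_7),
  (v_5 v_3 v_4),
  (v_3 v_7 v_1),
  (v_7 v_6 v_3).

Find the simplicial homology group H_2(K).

H_2 ≅ Z.

Order the vertices as v_0 < v_1 < v_2 < v_3 < v_4 < v_5 < v_6 < v_7 < v_8. Listing each simplex with vertices in this order, K has dimension 2 with simplices:

  0-simplices (9): [v_0], [v_1], [v_2], [v_3], [v_4], [v_5], [v_6], [v_7], [v_8]
  1-simplices (27): (27 of them)
  2-simplices (18): (18 of them)

Hence C_0 ≅ Z^9, C_1 ≅ Z^27, C_2 ≅ Z^18.

Boundary ∂_1: C_1 → C_0 sends each edge [p,q] (with p < q) to q − p. For instance
  ∂[v_2,v_8] = [v_8] − [v_2].
This gives a 9×27 integer matrix of rank 8; reducing to Smith normal form yields diagonal entries (1,1,1,1,1,1,1,1).

The boundary map ∂_2: C_2 → C_1 sends each 2-simplex [p,q,r] to [q,r] − [p,r] + [p,q]. For instance
  ∂[v_5,v_7,v_8] = [v_7,v_8] − [v_5,v_8] + [v_5,v_7],
  ∂[v_1,v_2,v_8] = [v_2,v_8] − [v_1,v_8] + [v_1,v_2].
The resulting 27×18 matrix has rank 17, and its Smith normal form has invariant factors (1,1,1,1,1,1,1,1,1,1,1,1,1,1,1,1,1).

From H_k ≅ ker(∂_k) / im(∂_{k+1}) we obtain:

  H_2: rank ker ∂_2 − rank ∂_3 = (18 − 17) − 0 = 1, and there is no ∂_3, so H_2 ≅ Z.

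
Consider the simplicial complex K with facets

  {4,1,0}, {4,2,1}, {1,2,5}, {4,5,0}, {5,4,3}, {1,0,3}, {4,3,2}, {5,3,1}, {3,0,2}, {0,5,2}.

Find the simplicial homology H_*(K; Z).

Order the vertices as 0 < 1 < 2 < 3 < 4 < 5. Listing each simplex with vertices in this order, K has dimension 2 with simplices:

  0-simplices (6): [0], [1], [2], [3], [4], [5]
  1-simplices (15): [0,1], [0,2], [0,3], [0,4], [0,5], [1,2], [1,3], [1,4], [1,5], [2,3], [2,4], [2,5], [3,4], [3,5], [4,5]
  2-simplices (10): [0,1,3], [0,1,4], [0,2,3], [0,2,5], [0,4,5], [1,2,4], [1,2,5], [1,3,5], [2,3,4], [3,4,5]

giving chain groups C_0 ≅ Z^6, C_1 ≅ Z^15, C_2 ≅ Z^10.

The boundary map ∂_1: C_1 → C_0 sends each edge [p,q] (with p < q) to q − p.
The resulting 6×15 matrix has rank 5, and its Smith normal form has invariant factors (1,1,1,1,1).

The boundary map ∂_2: C_2 → C_1 maps a triangle to the signed sum of its edges. For instance
  ∂[2,3,4] = [3,4] − [2,4] + [2,3],
  ∂[1,2,4] = [2,4] − [1,4] + [1,2].
The 15×10 boundary matrix has rank 10 and Smith normal form diag(1,1,1,1,1,1,1,1,1,2).

Computing H_k = (kernel of ∂_k) / (image of ∂_{k+1}):

  H_0: rank C_0 − rank ∂_1 = 6 − 5 = 1, and the invariant factors of ∂_1 are all 1, so H_0 ≅ Z.
  H_1: rank ker ∂_1 − rank ∂_2 = (15 − 5) − 10 = 0, and ∂_2 has invariant factor 2 > 1, so H_1 ≅ Z/2.
  H_2: rank ker ∂_2 − rank ∂_3 = (10 − 10) − 0 = 0, and there is no ∂_3, so H_2 ≅ 0.

As a check, the Euler characteristic is 6 − 15 + 10 = 1, which agrees with 1 − 0 + 0 = 1.

H_0 = Z,  H_1 = Z/2,  H_2 = 0.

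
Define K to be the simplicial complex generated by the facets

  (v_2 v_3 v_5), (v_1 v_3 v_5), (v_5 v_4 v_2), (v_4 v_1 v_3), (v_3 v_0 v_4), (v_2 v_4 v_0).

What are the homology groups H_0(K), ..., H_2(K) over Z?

Take the total order v_0 < v_1 < v_2 < v_3 < v_4 < v_5 on the vertex set. Then K (dimension 2) consists of the simplices:

  0-simplices (6): [v_0], [v_1], [v_2], [v_3], [v_4], [v_5]
  1-simplices (12): [v_0,v_2], [v_0,v_3], [v_0,v_4], [v_1,v_3], [v_1,v_4], [v_1,v_5], [v_2,v_3], [v_2,v_4], [v_2,v_5], [v_3,v_4], [v_3,v_5], [v_4,v_5]
  2-simplices (6): [v_0,v_2,v_4], [v_0,v_3,v_4], [v_1,v_3,v_4], [v_1,v_3,v_5], [v_2,v_3,v_5], [v_2,v_4,v_5]

giving chain groups C_0 ≅ Z^6, C_1 ≅ Z^12, C_2 ≅ Z^6.

∂_1: C_1 → C_0 sends each edge [p,q] (with p < q) to q − p. For instance
  ∂[v_1,v_4] = [v_4] − [v_1].
The 6×12 boundary matrix has rank 5 and Smith normal form diag(1,1,1,1,1).

Boundary ∂_2: C_2 → C_1 maps a triangle to the signed sum of its edges. For instance
  ∂[v_0,v_2,v_4] = [v_2,v_4] − [v_0,v_4] + [v_0,v_2],
  ∂[v_1,v_3,v_5] = [v_3,v_5] − [v_1,v_5] + [v_1,v_3].
As a 12×6 matrix over Z this has rank 6, with invariant factors (1,1,1,1,1,1).

Computing H_k = (kernel of ∂_k) / (image of ∂_{k+1}):

  H_0: rank C_0 − rank ∂_1 = 6 − 5 = 1, and the invariant factors of ∂_1 are all 1, so H_0 ≅ Z.
  H_1: rank ker ∂_1 − rank ∂_2 = (12 − 5) − 6 = 1, and the invariant factors of ∂_2 are all 1, so H_1 ≅ Z.
  H_2: rank ker ∂_2 − rank ∂_3 = (6 − 6) − 0 = 0, and there is no ∂_3, so H_2 ≅ 0.

As a check, the Euler characteristic is 6 − 12 + 6 = 0, which agrees with 1 − 1 + 0 = 0.

H_0 ≅ Z,  H_1 ≅ Z,  H_2 = 0.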